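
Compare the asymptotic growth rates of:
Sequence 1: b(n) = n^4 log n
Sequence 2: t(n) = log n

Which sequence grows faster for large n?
Comparing growth rates:
Growth-rate hierarchy: log n ≺ any polynomial ≺ any exponential cⁿ (c>1) ≺ n! ≺ nⁿ.
polynomial degree 4 (with log factor) dominates logarithmic asymptotically.

b(n) grows faster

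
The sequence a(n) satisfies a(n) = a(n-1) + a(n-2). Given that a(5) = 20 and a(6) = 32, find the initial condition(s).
Work backwards using a(k) = a(k+2) - a(k+1):
a(4) = a(6) - a(5) = 32 - 20 = 12
a(3) = a(5) - a(4) = 20 - 12 = 8
a(2) = a(4) - a(3) = 12 - 8 = 4
a(1) = a(3) - a(2) = 8 - 4 = 4
a(0) = a(2) - a(1) = 4 - 4 = 0

a(0) = 0, a(1) = 4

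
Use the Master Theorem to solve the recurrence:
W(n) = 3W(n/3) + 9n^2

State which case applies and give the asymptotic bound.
Master Theorem template: W(n) = a·W(n/b) + f(n).
Here: a=3, b=3, f(n)=9n^2
Compute log_b(a) = log_3(3) = 1.
f(n) = 9n^2 = Ω(n^(1+ε)) with ε = 1, and the regularity condition holds (a·f(n/b) = (a/b^2)·f(n) with a/b^2 = 3^-1 < 1). Case 3: W(n) = Θ(f(n)) = Θ(n^2).

Case 3: W(n) = Θ(n^2)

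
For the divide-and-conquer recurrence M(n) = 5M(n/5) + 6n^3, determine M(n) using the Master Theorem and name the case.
Master Theorem template: M(n) = a·M(n/b) + f(n).
Here: a=5, b=5, f(n)=6n^3
Compute log_b(a) = log_5(5) = 1.
f(n) = 6n^3 = Ω(n^(1+ε)) with ε = 2, and the regularity condition holds (a·f(n/b) = (a/b^3)·f(n) with a/b^3 = 5^-2 < 1). Case 3: M(n) = Θ(f(n)) = Θ(n^3).

Case 3: M(n) = Θ(n^3)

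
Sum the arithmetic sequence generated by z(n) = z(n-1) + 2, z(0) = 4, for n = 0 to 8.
Computing the sequence terms: 4, 6, 8, 10, 12, 14, 16, 18, 20
Adding these values together:

108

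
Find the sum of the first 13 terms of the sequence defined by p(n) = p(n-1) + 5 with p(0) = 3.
Computing the sequence terms: 3, 8, 13, 18, 23, 28, 33, 38, 43, 48, 53, 58, 63
Adding these values together:

429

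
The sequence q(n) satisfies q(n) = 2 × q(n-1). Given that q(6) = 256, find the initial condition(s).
In general q(n) = 2ⁿ · q(0). At n = 6: q(0) = q(6) / 2^6 = 256 / 64 = 4.

q(0) = 4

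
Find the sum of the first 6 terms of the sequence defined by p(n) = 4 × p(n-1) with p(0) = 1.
Computing the sequence terms: 1, 4, 16, 64, 256, 1024
Adding these values together:

1365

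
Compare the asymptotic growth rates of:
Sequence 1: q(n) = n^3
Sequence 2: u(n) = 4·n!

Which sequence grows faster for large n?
Comparing growth rates:
Growth-rate hierarchy: log n ≺ any polynomial ≺ any exponential cⁿ (c>1) ≺ n! ≺ nⁿ.
factorial dominates polynomial degree 3 asymptotically.

u(n) grows faster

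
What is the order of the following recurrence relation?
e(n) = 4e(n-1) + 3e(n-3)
The order is the largest lag k for which e(n-k) appears. Here the deepest term is e(n-3), so the order is 3.

Order 3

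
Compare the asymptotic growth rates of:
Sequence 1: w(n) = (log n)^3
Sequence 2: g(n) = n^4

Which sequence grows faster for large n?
Comparing growth rates:
Growth-rate hierarchy: log n ≺ any polynomial ≺ any exponential cⁿ (c>1) ≺ n! ≺ nⁿ.
polynomial degree 4 dominates polylogarithmic (log n)^3 asymptotically.

g(n) grows faster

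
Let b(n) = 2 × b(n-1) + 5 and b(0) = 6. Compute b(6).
Computing step by step:
b(0) = 6
b(1) = 2 × 6 + 5 = 17
b(2) = 2 × 17 + 5 = 39
b(3) = 2 × 39 + 5 = 83
b(4) = 2 × 83 + 5 = 171
b(5) = 2 × 171 + 5 = 347
b(6) = 2 × 347 + 5 = 699

699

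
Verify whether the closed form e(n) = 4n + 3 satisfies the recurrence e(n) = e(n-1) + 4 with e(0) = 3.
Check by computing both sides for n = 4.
From the recurrence with e(0) = 3:
  e(0) = 3, e(1) = 7, e(2) = 11, e(3) = 15, e(4) = 19
  so the recurrence gives e(4) = 19.
From the proposed closed form e(n) = 4n + 3:
  e(4) = 19.
Both sides give 19 at n = 4, and the initial condition(s) match, so the closed form is consistent.

Yes, the closed form is correct.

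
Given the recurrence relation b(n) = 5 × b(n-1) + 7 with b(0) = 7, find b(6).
Computing step by step:
b(0) = 7
b(1) = 5 × 7 + 7 = 42
b(2) = 5 × 42 + 7 = 217
b(3) = 5 × 217 + 7 = 1092
b(4) = 5 × 1092 + 7 = 5467
b(5) = 5 × 5467 + 7 = 27342
b(6) = 5 × 27342 + 7 = 136717

136717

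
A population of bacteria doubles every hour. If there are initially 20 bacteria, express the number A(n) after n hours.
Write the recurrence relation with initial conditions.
Each hour multiplies the count by 2, so the count after n hours depends only on the count after n-1 hours: A(n) = 2 × A(n-1). The starting count gives A(0) = 20.
Unrolling n times gives the closed form A(n) = 20 × 2ⁿ.

A(n) = 2 × A(n-1), A(0) = 20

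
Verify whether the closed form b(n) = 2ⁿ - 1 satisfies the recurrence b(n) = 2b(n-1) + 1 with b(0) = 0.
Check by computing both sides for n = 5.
From the recurrence with b(0) = 0:
  b(0) = 0, b(1) = 1, b(2) = 3, b(3) = 7, b(4) = 15, b(5) = 31
  so the recurrence gives b(5) = 31.
From the proposed closed form b(n) = 2ⁿ - 1:
  b(5) = 31.
Both sides give 31 at n = 5, and the initial condition(s) match, so the closed form is consistent.

Yes, the closed form is correct.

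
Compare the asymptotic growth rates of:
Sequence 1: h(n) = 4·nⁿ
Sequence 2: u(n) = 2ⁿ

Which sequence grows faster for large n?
Comparing growth rates:
Growth-rate hierarchy: log n ≺ any polynomial ≺ any exponential cⁿ (c>1) ≺ n! ≺ nⁿ.
super-exponential nⁿ dominates exponential base 2 asymptotically.

h(n) grows faster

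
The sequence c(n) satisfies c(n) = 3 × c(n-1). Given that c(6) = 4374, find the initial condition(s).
In general c(n) = 3ⁿ · c(0). At n = 6: c(0) = c(6) / 3^6 = 4374 / 729 = 6.

c(0) = 6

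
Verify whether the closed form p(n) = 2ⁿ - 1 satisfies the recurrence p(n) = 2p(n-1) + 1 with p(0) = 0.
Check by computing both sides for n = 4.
From the recurrence with p(0) = 0:
  p(0) = 0, p(1) = 1, p(2) = 3, p(3) = 7, p(4) = 15
  so the recurrence gives p(4) = 15.
From the proposed closed form p(n) = 2ⁿ - 1:
  p(4) = 15.
Both sides give 15 at n = 4, and the initial condition(s) match, so the closed form is consistent.

Yes, the closed form is correct.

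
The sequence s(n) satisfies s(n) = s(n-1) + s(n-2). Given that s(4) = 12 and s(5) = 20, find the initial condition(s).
Work backwards using s(k) = s(k+2) - s(k+1):
s(3) = s(5) - s(4) = 20 - 12 = 8
s(2) = s(4) - s(3) = 12 - 8 = 4
s(1) = s(3) - s(2) = 8 - 4 = 4
s(0) = s(2) - s(1) = 4 - 4 = 0

s(0) = 0, s(1) = 4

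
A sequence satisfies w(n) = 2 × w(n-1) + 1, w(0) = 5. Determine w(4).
Computing step by step:
w(0) = 5
w(1) = 2 × 5 + 1 = 11
w(2) = 2 × 11 + 1 = 23
w(3) = 2 × 23 + 1 = 47
w(4) = 2 × 47 + 1 = 95

95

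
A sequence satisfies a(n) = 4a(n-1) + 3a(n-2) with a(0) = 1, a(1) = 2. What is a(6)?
Computing the sequence terms:
1, 2, 11, 50, 233, 1082, 5027

5027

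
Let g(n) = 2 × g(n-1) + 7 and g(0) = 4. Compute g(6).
Computing step by step:
g(0) = 4
g(1) = 2 × 4 + 7 = 15
g(2) = 2 × 15 + 7 = 37
g(3) = 2 × 37 + 7 = 81
g(4) = 2 × 81 + 7 = 169
g(5) = 2 × 169 + 7 = 345
g(6) = 2 × 345 + 7 = 697

697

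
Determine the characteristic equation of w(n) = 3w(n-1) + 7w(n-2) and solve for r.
Substitute w(n) = rⁿ and divide through by rⁿ⁻²: r² - 3r - 7 = 0
Discriminant: 3² + 4·7 = 37, not a perfect square, so by the quadratic formula r = (3 ± √37)/2.
General solution: w(n) = A·r₁ⁿ + B·r₂ⁿ where r₁,r₂ = (3 ± √37)/2

Characteristic: r² - 3r - 7 = 0, Roots: r = (3 ± √37)/2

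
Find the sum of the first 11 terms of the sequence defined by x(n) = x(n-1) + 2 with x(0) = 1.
Computing the sequence terms: 1, 3, 5, 7, 9, 11, 13, 15, 17, 19, 21
Adding these values together:

121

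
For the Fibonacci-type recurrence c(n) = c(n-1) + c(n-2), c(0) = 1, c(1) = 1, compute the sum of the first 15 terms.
Computing the sequence terms: 1, 1, 2, 3, 5, 8, 13, 21, 34, 55, 89, 144, 233, 377, 610
Adding these values together:

1596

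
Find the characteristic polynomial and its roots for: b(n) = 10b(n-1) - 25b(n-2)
Substitute b(n) = rⁿ and divide through by rⁿ⁻²: r² - 10r + 25 = 0
Factor: (r - 5)² = 0, so r = 5 (double root).
General solution: b(n) = (A + Bn)·5ⁿ

Characteristic: r² - 10r + 25 = 0, Roots: r = 5 (double root)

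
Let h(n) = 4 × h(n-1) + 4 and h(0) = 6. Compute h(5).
Computing step by step:
h(0) = 6
h(1) = 4 × 6 + 4 = 28
h(2) = 4 × 28 + 4 = 116
h(3) = 4 × 116 + 4 = 468
h(4) = 4 × 468 + 4 = 1876
h(5) = 4 × 1876 + 4 = 7508

7508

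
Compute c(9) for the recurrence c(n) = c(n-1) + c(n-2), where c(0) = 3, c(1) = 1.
Computing the sequence terms:
3, 1, 4, 5, 9, 14, 23, 37, 60, 97

97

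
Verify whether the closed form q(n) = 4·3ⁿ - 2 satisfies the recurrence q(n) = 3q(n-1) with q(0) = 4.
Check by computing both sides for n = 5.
From the recurrence with q(0) = 4:
  q(0) = 4, q(1) = 12, q(2) = 36, q(3) = 108, q(4) = 324, q(5) = 972
  so the recurrence gives q(5) = 972.
From the proposed closed form q(n) = 4·3ⁿ - 2:
  q(5) = 970.
The recurrence gives 972 but the closed form gives 970, so the closed form does not satisfy the recurrence.

No, the closed form is incorrect.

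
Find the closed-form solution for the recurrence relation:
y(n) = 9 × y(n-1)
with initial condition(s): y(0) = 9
Recurrence: y(n) = 9 × y(n-1), initial: y(0) = 9.
Each term is 9 times the previous, so this is geometric with ratio 9. After n steps: y(n) = y(0)·9ⁿ = 9·9ⁿ.

y(n) = 9·9ⁿ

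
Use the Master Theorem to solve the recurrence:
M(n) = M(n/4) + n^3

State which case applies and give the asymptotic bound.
Master Theorem template: M(n) = a·M(n/b) + f(n).
Here: a=1, b=4, f(n)=n^3
Compute log_b(a) = log_4(1) = 0.
f(n) = n^3 = Ω(n^(0+ε)) with ε = 3, and the regularity condition holds (a·f(n/b) = (a/b^3)·f(n) with a/b^3 = 4^-3 < 1). Case 3: M(n) = Θ(f(n)) = Θ(n^3).

Case 3: M(n) = Θ(n^3)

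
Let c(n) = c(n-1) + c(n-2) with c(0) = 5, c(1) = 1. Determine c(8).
Computing the sequence terms:
5, 1, 6, 7, 13, 20, 33, 53, 86

86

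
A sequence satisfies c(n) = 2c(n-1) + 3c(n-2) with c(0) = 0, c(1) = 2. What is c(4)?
Computing the sequence terms:
0, 2, 4, 14, 40

40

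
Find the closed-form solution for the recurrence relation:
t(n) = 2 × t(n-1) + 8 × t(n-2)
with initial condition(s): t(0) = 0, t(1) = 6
Recurrence: t(n) = 2 × t(n-1) + 8 × t(n-2), initial: t(0) = 0, t(1) = 6.
Characteristic equation: r² - 2r - 8 = 0, which factors as (r - 4)(r + 2) = 0, so r = 4, -2. General solution t(n) = A·4ⁿ + B·(-2)ⁿ. From t(0) = 0: A + B = 0. From t(1) = 6: 4A - 2B = 6. Solving gives A = 1, B = -1.

t(n) = 4ⁿ - (-2)ⁿ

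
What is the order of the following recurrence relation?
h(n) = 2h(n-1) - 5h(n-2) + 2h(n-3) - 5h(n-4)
The order is the largest lag k for which h(n-k) appears. Here the deepest term is h(n-4), so the order is 4.

Order 4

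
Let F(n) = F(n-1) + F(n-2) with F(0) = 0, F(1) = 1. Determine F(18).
Computing the sequence terms:
0, 1, 1, 2, 3, 5, 8, 13, 21, 34, 55, 89, 144, 233, 377, 610, 987, 1597, 2584

2584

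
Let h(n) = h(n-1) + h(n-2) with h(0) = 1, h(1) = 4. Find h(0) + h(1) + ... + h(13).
Computing the sequence terms: 1, 4, 5, 9, 14, 23, 37, 60, 97, 157, 254, 411, 665, 1076
Adding these values together:

2813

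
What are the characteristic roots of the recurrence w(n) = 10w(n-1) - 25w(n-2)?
Substitute w(n) = rⁿ and divide through by rⁿ⁻²: r² - 10r + 25 = 0
Factor: (r - 5)² = 0, so r = 5 (double root).
General solution: w(n) = (A + Bn)·5ⁿ

Characteristic: r² - 10r + 25 = 0, Roots: r = 5 (double root)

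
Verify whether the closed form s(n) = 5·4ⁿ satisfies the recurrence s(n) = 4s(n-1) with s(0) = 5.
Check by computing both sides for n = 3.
From the recurrence with s(0) = 5:
  s(0) = 5, s(1) = 20, s(2) = 80, s(3) = 320
  so the recurrence gives s(3) = 320.
From the proposed closed form s(n) = 5·4ⁿ:
  s(3) = 320.
Both sides give 320 at n = 3, and the initial condition(s) match, so the closed form is consistent.

Yes, the closed form is correct.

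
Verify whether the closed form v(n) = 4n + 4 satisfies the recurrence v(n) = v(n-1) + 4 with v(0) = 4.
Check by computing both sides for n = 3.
From the recurrence with v(0) = 4:
  v(0) = 4, v(1) = 8, v(2) = 12, v(3) = 16
  so the recurrence gives v(3) = 16.
From the proposed closed form v(n) = 4n + 4:
  v(3) = 16.
Both sides give 16 at n = 3, and the initial condition(s) match, so the closed form is consistent.

Yes, the closed form is correct.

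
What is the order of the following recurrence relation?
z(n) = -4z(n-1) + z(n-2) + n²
The order is the largest lag k for which z(n-k) appears. Here the deepest term is z(n-2) (the n² term is non-homogeneous and does not affect the order), so the order is 2.

Order 2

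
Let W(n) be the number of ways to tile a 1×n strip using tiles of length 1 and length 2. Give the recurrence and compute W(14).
Condition on the last tile: it has length 1 (leaving a 1×(n-1) strip) or length 2 (leaving a 1×(n-2) strip), so W(n) = W(n-1) + W(n-2) (order-2 linear recurrence).
For 0 ≤ i < 2 only unit tiles fit, so W(i) = 1.
Iterating the recurrence: W(2) = 2, W(3) = 3, W(4) = 5, W(5) = 8, W(6) = 13, W(7) = 21, W(8) = 34, W(9) = 55, W(10) = 89, W(11) = 144, W(12) = 233, W(13) = 377, W(14) = 610.

W(n) = W(n-1) + W(n-2), with W(i) = 1 for 0 ≤ i < 2; W(14) = 610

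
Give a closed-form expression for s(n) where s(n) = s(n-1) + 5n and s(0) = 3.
Recurrence: s(n) = s(n-1) + 5n, initial: s(0) = 3.
Telescoping: s(n) = s(0) + 5·Σᵢ₌₁ⁿ i = 3 + 5·n(n+1)/2.

s(n) = 5·n(n+1)/2 + 3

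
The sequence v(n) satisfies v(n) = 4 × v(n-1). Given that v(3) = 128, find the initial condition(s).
In general v(n) = 4ⁿ · v(0). At n = 3: v(0) = v(3) / 4^3 = 128 / 64 = 2.

v(0) = 2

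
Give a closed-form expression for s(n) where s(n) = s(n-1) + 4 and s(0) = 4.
Recurrence: s(n) = s(n-1) + 4, initial: s(0) = 4.
Each step adds 4, so s(n) = s(0) + 4n = 4n + 4.

s(n) = 4n + 4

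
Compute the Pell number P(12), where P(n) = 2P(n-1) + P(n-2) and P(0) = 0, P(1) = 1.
Computing the sequence terms:
0, 1, 2, 5, 12, 29, 70, 169, 408, 985, 2378, 5741, 13860

13860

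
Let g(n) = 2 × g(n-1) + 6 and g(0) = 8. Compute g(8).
Computing step by step:
g(0) = 8
g(1) = 2 × 8 + 6 = 22
g(2) = 2 × 22 + 6 = 50
g(3) = 2 × 50 + 6 = 106
g(4) = 2 × 106 + 6 = 218
g(5) = 2 × 218 + 6 = 442
g(6) = 2 × 442 + 6 = 890
g(7) = 2 × 890 + 6 = 1786
g(8) = 2 × 1786 + 6 = 3578

3578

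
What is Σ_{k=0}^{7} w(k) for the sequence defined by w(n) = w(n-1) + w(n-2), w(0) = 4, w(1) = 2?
Computing the sequence terms: 4, 2, 6, 8, 14, 22, 36, 58
Adding these values together:

150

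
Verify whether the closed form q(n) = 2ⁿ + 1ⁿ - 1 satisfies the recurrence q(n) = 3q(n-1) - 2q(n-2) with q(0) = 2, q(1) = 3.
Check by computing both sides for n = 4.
From the recurrence with q(0) = 2, q(1) = 3:
  q(0) = 2, q(1) = 3, q(2) = 5, q(3) = 9, q(4) = 17
  so the recurrence gives q(4) = 17.
From the proposed closed form q(n) = 2ⁿ + 1ⁿ - 1:
  q(4) = 16.
The recurrence gives 17 but the closed form gives 16, so the closed form does not satisfy the recurrence.

No, the closed form is incorrect.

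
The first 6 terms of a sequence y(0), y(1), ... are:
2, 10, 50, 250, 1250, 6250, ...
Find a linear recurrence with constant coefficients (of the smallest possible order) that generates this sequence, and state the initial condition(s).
Look for the lowest-order linear relation among consecutive terms.
Observation: each term is 5× the previous.
Check at n=2: 5·10 = 50. ✓

y(n) = 5 × y(n-1), y(0) = 2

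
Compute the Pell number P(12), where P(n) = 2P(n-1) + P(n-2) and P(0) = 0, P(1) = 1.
Computing the sequence terms:
0, 1, 2, 5, 12, 29, 70, 169, 408, 985, 2378, 5741, 13860

13860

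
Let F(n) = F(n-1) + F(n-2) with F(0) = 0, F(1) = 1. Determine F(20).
Computing the sequence terms:
0, 1, 1, 2, 3, 5, 8, 13, 21, 34, 55, 89, 144, 233, 377, 610, 987, 1597, 2584, 4181, 6765

6765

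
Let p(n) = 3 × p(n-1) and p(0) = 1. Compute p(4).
Computing step by step:
p(0) = 1
p(1) = 3 × 1 = 3
p(2) = 3 × 3 = 9
p(3) = 3 × 9 = 27
p(4) = 3 × 27 = 81

81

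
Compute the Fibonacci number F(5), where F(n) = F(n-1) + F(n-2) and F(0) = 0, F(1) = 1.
Computing the sequence terms:
0, 1, 1, 2, 3, 5

5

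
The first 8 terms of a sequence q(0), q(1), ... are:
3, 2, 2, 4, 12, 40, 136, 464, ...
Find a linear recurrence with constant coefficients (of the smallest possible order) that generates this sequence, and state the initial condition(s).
Look for the lowest-order linear relation among consecutive terms.
Observation: q(n) - 4·q(n-1) - (-2)·q(n-2) = 0 holds for the shown terms, and no order-1 relation q(n) = α·q(n-1) + β fits.
Check at n=3: 4·2 + (-2)·2 = 4. ✓

q(n) = 4q(n-1) - 2q(n-2), q(0) = 3, q(1) = 2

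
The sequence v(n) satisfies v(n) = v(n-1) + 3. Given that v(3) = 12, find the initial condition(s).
v(3) = v(0) + 3·3, so v(0) = 12 - 9 = 3.

v(0) = 3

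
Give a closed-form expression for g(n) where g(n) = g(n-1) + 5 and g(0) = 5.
Recurrence: g(n) = g(n-1) + 5, initial: g(0) = 5.
Each step adds 5, so g(n) = g(0) + 5n = 5n + 5.

g(n) = 5n + 5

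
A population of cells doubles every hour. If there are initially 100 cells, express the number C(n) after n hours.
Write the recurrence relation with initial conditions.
Each hour multiplies the count by 2, so the count after n hours depends only on the count after n-1 hours: C(n) = 2 × C(n-1). The starting count gives C(0) = 100.
Unrolling n times gives the closed form C(n) = 100 × 2ⁿ.

C(n) = 2 × C(n-1), C(0) = 100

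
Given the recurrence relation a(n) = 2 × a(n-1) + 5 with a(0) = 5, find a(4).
Computing step by step:
a(0) = 5
a(1) = 2 × 5 + 5 = 15
a(2) = 2 × 15 + 5 = 35
a(3) = 2 × 35 + 5 = 75
a(4) = 2 × 75 + 5 = 155

155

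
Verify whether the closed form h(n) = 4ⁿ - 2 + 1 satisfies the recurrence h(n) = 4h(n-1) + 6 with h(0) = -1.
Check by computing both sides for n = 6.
From the recurrence with h(0) = -1:
  h(0) = -1, h(1) = 2, h(2) = 14, h(3) = 62, h(4) = 254, h(5) = 1022, h(6) = 4094
  so the recurrence gives h(6) = 4094.
From the proposed closed form h(n) = 4ⁿ - 2 + 1:
  h(6) = 4095.
The recurrence gives 4094 but the closed form gives 4095, so the closed form does not satisfy the recurrence.

No, the closed form is incorrect.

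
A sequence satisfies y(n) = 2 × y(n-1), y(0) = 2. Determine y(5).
Computing step by step:
y(0) = 2
y(1) = 2 × 2 = 4
y(2) = 2 × 4 = 8
y(3) = 2 × 8 = 16
y(4) = 2 × 16 = 32
y(5) = 2 × 32 = 64

64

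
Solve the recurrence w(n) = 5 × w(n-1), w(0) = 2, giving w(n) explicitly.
Recurrence: w(n) = 5 × w(n-1), initial: w(0) = 2.
Each term is 5 times the previous, so this is geometric with ratio 5. After n steps: w(n) = w(0)·5ⁿ = 2·5ⁿ.

w(n) = 2·5ⁿ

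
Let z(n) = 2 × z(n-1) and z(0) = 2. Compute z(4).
Computing step by step:
z(0) = 2
z(1) = 2 × 2 = 4
z(2) = 2 × 4 = 8
z(3) = 2 × 8 = 16
z(4) = 2 × 16 = 32

32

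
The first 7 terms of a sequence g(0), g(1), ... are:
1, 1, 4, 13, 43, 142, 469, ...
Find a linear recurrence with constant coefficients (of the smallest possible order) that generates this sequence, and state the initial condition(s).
Look for the lowest-order linear relation among consecutive terms.
Observation: g(n) - 3·g(n-1) - (1)·g(n-2) = 0 holds for the shown terms, and no order-1 relation g(n) = α·g(n-1) + β fits.
Check at n=3: 3·4 + (1)·1 = 13. ✓

g(n) = 3g(n-1) + g(n-2), g(0) = 1, g(1) = 1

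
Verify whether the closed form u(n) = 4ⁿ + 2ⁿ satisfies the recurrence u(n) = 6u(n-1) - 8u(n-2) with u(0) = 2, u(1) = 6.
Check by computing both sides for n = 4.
From the recurrence with u(0) = 2, u(1) = 6:
  u(0) = 2, u(1) = 6, u(2) = 20, u(3) = 72, u(4) = 272
  so the recurrence gives u(4) = 272.
From the proposed closed form u(n) = 4ⁿ + 2ⁿ:
  u(4) = 272.
Both sides give 272 at n = 4, and the initial condition(s) match, so the closed form is consistent.

Yes, the closed form is correct.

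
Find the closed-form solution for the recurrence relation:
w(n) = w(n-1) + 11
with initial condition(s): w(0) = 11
Recurrence: w(n) = w(n-1) + 11, initial: w(0) = 11.
Each step adds 11, so w(n) = w(0) + 11n = 11n + 11.

w(n) = 11n + 11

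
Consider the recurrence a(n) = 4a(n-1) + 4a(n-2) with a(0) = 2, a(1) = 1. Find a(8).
Computing the sequence terms:
2, 1, 12, 52, 256, 1232, 5952, 28736, 138752

138752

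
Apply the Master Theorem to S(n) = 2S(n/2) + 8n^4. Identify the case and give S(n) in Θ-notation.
Master Theorem template: S(n) = a·S(n/b) + f(n).
Here: a=2, b=2, f(n)=8n^4
Compute log_b(a) = log_2(2) = 1.
f(n) = 8n^4 = Ω(n^(1+ε)) with ε = 3, and the regularity condition holds (a·f(n/b) = (a/b^4)·f(n) with a/b^4 = 2^-3 < 1). Case 3: S(n) = Θ(f(n)) = Θ(n^4).

Case 3: S(n) = Θ(n^4)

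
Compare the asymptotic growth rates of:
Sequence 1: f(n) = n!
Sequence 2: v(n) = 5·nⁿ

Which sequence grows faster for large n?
Comparing growth rates:
Growth-rate hierarchy: log n ≺ any polynomial ≺ any exponential cⁿ (c>1) ≺ n! ≺ nⁿ.
super-exponential nⁿ dominates factorial asymptotically.

v(n) grows faster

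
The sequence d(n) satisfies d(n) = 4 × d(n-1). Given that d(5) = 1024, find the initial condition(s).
In general d(n) = 4ⁿ · d(0). At n = 5: d(0) = d(5) / 4^5 = 1024 / 1024 = 1.

d(0) = 1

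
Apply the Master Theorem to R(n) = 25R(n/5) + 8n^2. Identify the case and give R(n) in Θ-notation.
Master Theorem template: R(n) = a·R(n/b) + f(n).
Here: a=25, b=5, f(n)=8n^2
Compute log_b(a) = log_5(25) = 2.
f(n) = 8n^2 = Θ(n^2). Case 2: R(n) = Θ(n^2 log n).

Case 2: R(n) = Θ(n^2 log n)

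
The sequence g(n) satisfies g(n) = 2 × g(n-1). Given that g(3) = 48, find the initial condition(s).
In general g(n) = 2ⁿ · g(0). At n = 3: g(0) = g(3) / 2^3 = 48 / 8 = 6.

g(0) = 6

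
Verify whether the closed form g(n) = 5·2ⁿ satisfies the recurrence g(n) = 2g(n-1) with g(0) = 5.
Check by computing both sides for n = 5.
From the recurrence with g(0) = 5:
  g(0) = 5, g(1) = 10, g(2) = 20, g(3) = 40, g(4) = 80, g(5) = 160
  so the recurrence gives g(5) = 160.
From the proposed closed form g(n) = 5·2ⁿ:
  g(5) = 160.
Both sides give 160 at n = 5, and the initial condition(s) match, so the closed form is consistent.

Yes, the closed form is correct.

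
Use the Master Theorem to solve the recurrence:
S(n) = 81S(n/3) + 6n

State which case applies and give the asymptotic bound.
Master Theorem template: S(n) = a·S(n/b) + f(n).
Here: a=81, b=3, f(n)=6n
Compute log_b(a) = log_3(81) = 4.
f(n) = 6n = O(n^(4-ε)) with ε = 3. Case 1: S(n) = Θ(n^log_b(a)) = Θ(n^4).

Case 1: S(n) = Θ(n^4)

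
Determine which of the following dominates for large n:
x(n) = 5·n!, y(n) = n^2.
Comparing growth rates:
Growth-rate hierarchy: log n ≺ any polynomial ≺ any exponential cⁿ (c>1) ≺ n! ≺ nⁿ.
factorial dominates polynomial degree 2 asymptotically.

x(n) grows faster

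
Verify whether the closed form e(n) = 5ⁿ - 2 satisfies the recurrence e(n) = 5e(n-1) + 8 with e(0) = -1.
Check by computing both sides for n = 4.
From the recurrence with e(0) = -1:
  e(0) = -1, e(1) = 3, e(2) = 23, e(3) = 123, e(4) = 623
  so the recurrence gives e(4) = 623.
From the proposed closed form e(n) = 5ⁿ - 2:
  e(4) = 623.
Both sides give 623 at n = 4, and the initial condition(s) match, so the closed form is consistent.

Yes, the closed form is correct.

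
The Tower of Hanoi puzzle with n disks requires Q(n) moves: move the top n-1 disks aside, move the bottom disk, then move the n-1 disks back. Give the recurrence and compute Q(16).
Moving n disks = move the top n-1 disks aside (Q(n-1) moves) + move the largest disk (1 move) + move the n-1 disks back on top (Q(n-1) moves), so Q(n) = 2Q(n-1) + 1, with Q(1) = 1 (a single disk takes one move).
First terms: 1, 3, 7, 15, 31, 63, … — each is one less than a power of 2. Indeed Q(n) + 1 = 2(Q(n-1) + 1) with Q(1) + 1 = 2, so Q(n) + 1 = 2ⁿ and Q(n) = 2ⁿ - 1.
Hence Q(16) = 2^16 - 1 = 65536 - 1 = 65535.

Q(n) = 2Q(n-1) + 1, Q(1) = 1; Q(16) = 65535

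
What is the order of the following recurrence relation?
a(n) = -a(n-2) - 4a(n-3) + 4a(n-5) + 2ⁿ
The order is the largest lag k for which a(n-k) appears. Here the deepest term is a(n-5) (the 2ⁿ term is non-homogeneous and does not affect the order), so the order is 5.

Order 5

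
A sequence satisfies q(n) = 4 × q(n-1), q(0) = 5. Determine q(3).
Computing step by step:
q(0) = 5
q(1) = 4 × 5 = 20
q(2) = 4 × 20 = 80
q(3) = 4 × 80 = 320

320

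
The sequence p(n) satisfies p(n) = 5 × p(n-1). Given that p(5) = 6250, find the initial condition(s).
In general p(n) = 5ⁿ · p(0). At n = 5: p(0) = p(5) / 5^5 = 6250 / 3125 = 2.

p(0) = 2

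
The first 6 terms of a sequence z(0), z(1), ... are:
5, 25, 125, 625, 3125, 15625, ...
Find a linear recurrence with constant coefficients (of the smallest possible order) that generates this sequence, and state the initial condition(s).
Look for the lowest-order linear relation among consecutive terms.
Observation: each term is 5× the previous.
Check at n=2: 5·25 = 125. ✓

z(n) = 5 × z(n-1), z(0) = 5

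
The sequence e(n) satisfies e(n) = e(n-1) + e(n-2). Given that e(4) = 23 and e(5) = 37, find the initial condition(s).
Work backwards using e(k) = e(k+2) - e(k+1):
e(3) = e(5) - e(4) = 37 - 23 = 14
e(2) = e(4) - e(3) = 23 - 14 = 9
e(1) = e(3) - e(2) = 14 - 9 = 5
e(0) = e(2) - e(1) = 9 - 5 = 4

e(0) = 4, e(1) = 5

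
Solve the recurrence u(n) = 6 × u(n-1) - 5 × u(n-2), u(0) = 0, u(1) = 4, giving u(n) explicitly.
Recurrence: u(n) = 6 × u(n-1) - 5 × u(n-2), initial: u(0) = 0, u(1) = 4.
Characteristic equation: r² - 6r + 5 = 0, which factors as (r - 5)(r - 1) = 0, so r = 5, 1. General solution u(n) = A·5ⁿ + B·1ⁿ. From u(0) = 0: A + B = 0. From u(1) = 4: 5A + 1B = 4. Solving gives A = 1, B = -1.

u(n) = 5ⁿ - 1ⁿ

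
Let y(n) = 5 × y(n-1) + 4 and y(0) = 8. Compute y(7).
Computing step by step:
y(0) = 8
y(1) = 5 × 8 + 4 = 44
y(2) = 5 × 44 + 4 = 224
y(3) = 5 × 224 + 4 = 1124
y(4) = 5 × 1124 + 4 = 5624
y(5) = 5 × 5624 + 4 = 28124
y(6) = 5 × 28124 + 4 = 140624
y(7) = 5 × 140624 + 4 = 703124

703124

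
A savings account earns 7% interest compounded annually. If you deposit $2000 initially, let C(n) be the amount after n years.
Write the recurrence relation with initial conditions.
Each year the balance grows by 7%, i.e. is multiplied by 1 + 7/100 = 1.07, so C(n) = 1.07 × C(n-1). The initial deposit gives C(0) = 2000.
Unrolling gives the closed form C(n) = 2000 × (1.07)ⁿ.

C(n) = 1.07 × C(n-1), C(0) = 2000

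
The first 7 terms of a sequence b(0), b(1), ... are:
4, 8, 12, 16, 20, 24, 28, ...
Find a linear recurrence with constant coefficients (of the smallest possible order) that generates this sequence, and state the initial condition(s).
Look for the lowest-order linear relation among consecutive terms.
Observation: consecutive differences are constant (= 4).
Check at n=2: 1·8 + 4 = 12. ✓

b(n) = b(n-1) + 4, b(0) = 4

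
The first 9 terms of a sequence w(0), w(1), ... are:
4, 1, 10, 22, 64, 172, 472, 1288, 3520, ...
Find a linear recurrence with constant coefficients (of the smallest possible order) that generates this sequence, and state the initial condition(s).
Look for the lowest-order linear relation among consecutive terms.
Observation: w(n) - 2·w(n-1) - (2)·w(n-2) = 0 holds for the shown terms, and no order-1 relation w(n) = α·w(n-1) + β fits.
Check at n=3: 2·10 + (2)·1 = 22. ✓

w(n) = 2w(n-1) + 2w(n-2), w(0) = 4, w(1) = 1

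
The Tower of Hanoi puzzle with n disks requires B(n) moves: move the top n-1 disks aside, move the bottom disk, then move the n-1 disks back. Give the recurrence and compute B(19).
Moving n disks = move the top n-1 disks aside (B(n-1) moves) + move the largest disk (1 move) + move the n-1 disks back on top (B(n-1) moves), so B(n) = 2B(n-1) + 1, with B(1) = 1 (a single disk takes one move).
First terms: 1, 3, 7, 15, 31, 63, … — each is one less than a power of 2. Indeed B(n) + 1 = 2(B(n-1) + 1) with B(1) + 1 = 2, so B(n) + 1 = 2ⁿ and B(n) = 2ⁿ - 1.
Hence B(19) = 2^19 - 1 = 524288 - 1 = 524287.

B(n) = 2B(n-1) + 1, B(1) = 1; B(19) = 524287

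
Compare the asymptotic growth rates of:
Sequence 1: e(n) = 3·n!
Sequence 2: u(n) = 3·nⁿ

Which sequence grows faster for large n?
Comparing growth rates:
Growth-rate hierarchy: log n ≺ any polynomial ≺ any exponential cⁿ (c>1) ≺ n! ≺ nⁿ.
super-exponential nⁿ dominates factorial asymptotically.

u(n) grows faster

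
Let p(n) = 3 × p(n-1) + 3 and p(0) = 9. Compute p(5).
Computing step by step:
p(0) = 9
p(1) = 3 × 9 + 3 = 30
p(2) = 3 × 30 + 3 = 93
p(3) = 3 × 93 + 3 = 282
p(4) = 3 × 282 + 3 = 849
p(5) = 3 × 849 + 3 = 2550

2550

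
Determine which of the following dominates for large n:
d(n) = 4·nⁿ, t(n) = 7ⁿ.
Comparing growth rates:
Growth-rate hierarchy: log n ≺ any polynomial ≺ any exponential cⁿ (c>1) ≺ n! ≺ nⁿ.
super-exponential nⁿ dominates exponential base 7 asymptotically.

d(n) grows faster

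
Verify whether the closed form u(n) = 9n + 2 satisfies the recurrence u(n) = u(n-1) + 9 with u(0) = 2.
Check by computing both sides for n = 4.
From the recurrence with u(0) = 2:
  u(0) = 2, u(1) = 11, u(2) = 20, u(3) = 29, u(4) = 38
  so the recurrence gives u(4) = 38.
From the proposed closed form u(n) = 9n + 2:
  u(4) = 38.
Both sides give 38 at n = 4, and the initial condition(s) match, so the closed form is consistent.

Yes, the closed form is correct.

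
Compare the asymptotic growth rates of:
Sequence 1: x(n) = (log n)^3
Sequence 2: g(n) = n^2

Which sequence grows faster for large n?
Comparing growth rates:
Growth-rate hierarchy: log n ≺ any polynomial ≺ any exponential cⁿ (c>1) ≺ n! ≺ nⁿ.
polynomial degree 2 dominates polylogarithmic (log n)^3 asymptotically.

g(n) grows faster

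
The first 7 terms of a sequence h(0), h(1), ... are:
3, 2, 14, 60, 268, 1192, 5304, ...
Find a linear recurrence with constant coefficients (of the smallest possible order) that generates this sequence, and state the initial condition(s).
Look for the lowest-order linear relation among consecutive terms.
Observation: h(n) - 4·h(n-1) - (2)·h(n-2) = 0 holds for the shown terms, and no order-1 relation h(n) = α·h(n-1) + β fits.
Check at n=3: 4·14 + (2)·2 = 60. ✓

h(n) = 4h(n-1) + 2h(n-2), h(0) = 3, h(1) = 2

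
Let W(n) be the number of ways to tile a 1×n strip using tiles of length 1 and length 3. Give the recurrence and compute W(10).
Condition on the last tile: it has length 1 (leaving a 1×(n-1) strip) or length 3 (leaving a 1×(n-3) strip), so W(n) = W(n-1) + W(n-3) (order-3 linear recurrence).
For 0 ≤ i < 3 only unit tiles fit, so W(i) = 1.
Iterating the recurrence: W(3) = 2, W(4) = 3, W(5) = 4, W(6) = 6, W(7) = 9, W(8) = 13, W(9) = 19, W(10) = 28.

W(n) = W(n-1) + W(n-3), with W(i) = 1 for 0 ≤ i < 3; W(10) = 28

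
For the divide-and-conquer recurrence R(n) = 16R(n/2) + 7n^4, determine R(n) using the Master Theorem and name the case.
Master Theorem template: R(n) = a·R(n/b) + f(n).
Here: a=16, b=2, f(n)=7n^4
Compute log_b(a) = log_2(16) = 4.
f(n) = 7n^4 = Θ(n^4). Case 2: R(n) = Θ(n^4 log n).

Case 2: R(n) = Θ(n^4 log n)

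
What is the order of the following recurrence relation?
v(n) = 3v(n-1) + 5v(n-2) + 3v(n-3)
The order is the largest lag k for which v(n-k) appears. Here the deepest term is v(n-3), so the order is 3.

Order 3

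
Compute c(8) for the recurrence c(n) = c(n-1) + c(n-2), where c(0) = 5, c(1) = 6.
Computing the sequence terms:
5, 6, 11, 17, 28, 45, 73, 118, 191

191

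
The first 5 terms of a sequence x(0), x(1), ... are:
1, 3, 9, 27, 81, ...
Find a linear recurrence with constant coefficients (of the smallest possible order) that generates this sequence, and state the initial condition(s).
Look for the lowest-order linear relation among consecutive terms.
Observation: each term is 3× the previous.
Check at n=2: 3·3 = 9. ✓

x(n) = 3 × x(n-1), x(0) = 1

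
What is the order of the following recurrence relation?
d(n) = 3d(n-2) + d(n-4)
The order is the largest lag k for which d(n-k) appears. Here the deepest term is d(n-4), so the order is 4.

Order 4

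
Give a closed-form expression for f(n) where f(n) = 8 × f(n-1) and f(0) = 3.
Recurrence: f(n) = 8 × f(n-1), initial: f(0) = 3.
Each term is 8 times the previous, so this is geometric with ratio 8. After n steps: f(n) = f(0)·8ⁿ = 3·8ⁿ.

f(n) = 3·8ⁿ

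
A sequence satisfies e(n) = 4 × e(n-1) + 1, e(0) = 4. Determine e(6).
Computing step by step:
e(0) = 4
e(1) = 4 × 4 + 1 = 17
e(2) = 4 × 17 + 1 = 69
e(3) = 4 × 69 + 1 = 277
e(4) = 4 × 277 + 1 = 1109
e(5) = 4 × 1109 + 1 = 4437
e(6) = 4 × 4437 + 1 = 17749

17749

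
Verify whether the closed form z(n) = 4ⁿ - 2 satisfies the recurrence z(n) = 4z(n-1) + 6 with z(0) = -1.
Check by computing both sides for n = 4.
From the recurrence with z(0) = -1:
  z(0) = -1, z(1) = 2, z(2) = 14, z(3) = 62, z(4) = 254
  so the recurrence gives z(4) = 254.
From the proposed closed form z(n) = 4ⁿ - 2:
  z(4) = 254.
Both sides give 254 at n = 4, and the initial condition(s) match, so the closed form is consistent.

Yes, the closed form is correct.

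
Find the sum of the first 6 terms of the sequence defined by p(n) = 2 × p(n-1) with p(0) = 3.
Computing the sequence terms: 3, 6, 12, 24, 48, 96
Adding these values together:

189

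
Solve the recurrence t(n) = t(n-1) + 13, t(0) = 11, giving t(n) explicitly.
Recurrence: t(n) = t(n-1) + 13, initial: t(0) = 11.
Each step adds 13, so t(n) = t(0) + 13n = 13n + 11.

t(n) = 13n + 11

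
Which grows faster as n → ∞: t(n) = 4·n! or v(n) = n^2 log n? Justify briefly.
Comparing growth rates:
Growth-rate hierarchy: log n ≺ any polynomial ≺ any exponential cⁿ (c>1) ≺ n! ≺ nⁿ.
factorial dominates polynomial degree 2 (with log factor) asymptotically.

t(n) grows faster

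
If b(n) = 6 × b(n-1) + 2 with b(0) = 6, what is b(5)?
Computing step by step:
b(0) = 6
b(1) = 6 × 6 + 2 = 38
b(2) = 6 × 38 + 2 = 230
b(3) = 6 × 230 + 2 = 1382
b(4) = 6 × 1382 + 2 = 8294
b(5) = 6 × 8294 + 2 = 49766

49766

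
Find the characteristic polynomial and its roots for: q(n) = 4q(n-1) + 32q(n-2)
Substitute q(n) = rⁿ and divide through by rⁿ⁻²: r² - 4r - 32 = 0
Factor: (r - 8)(r + 4) = 0, so r = 8, -4.
General solution: q(n) = A·8ⁿ + B·(-4)ⁿ

Characteristic: r² - 4r - 32 = 0, Roots: r = 8, -4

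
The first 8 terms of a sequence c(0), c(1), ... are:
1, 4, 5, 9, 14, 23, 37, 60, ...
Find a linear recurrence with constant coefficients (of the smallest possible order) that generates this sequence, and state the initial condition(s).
Look for the lowest-order linear relation among consecutive terms.
Observation: c(n) - 1·c(n-1) - (1)·c(n-2) = 0 holds for the shown terms, and no order-1 relation c(n) = α·c(n-1) + β fits.
Check at n=3: 1·5 + (1)·4 = 9. ✓

c(n) = c(n-1) + c(n-2), c(0) = 1, c(1) = 4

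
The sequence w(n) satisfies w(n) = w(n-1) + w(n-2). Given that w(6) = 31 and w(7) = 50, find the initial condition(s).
Work backwards using w(k) = w(k+2) - w(k+1):
w(5) = w(7) - w(6) = 50 - 31 = 19
w(4) = w(6) - w(5) = 31 - 19 = 12
w(3) = w(5) - w(4) = 19 - 12 = 7
w(2) = w(4) - w(3) = 12 - 7 = 5
w(1) = w(3) - w(2) = 7 - 5 = 2
w(0) = w(2) - w(1) = 5 - 2 = 3

w(0) = 3, w(1) = 2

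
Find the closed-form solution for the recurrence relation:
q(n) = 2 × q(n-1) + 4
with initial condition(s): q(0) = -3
Recurrence: q(n) = 2 × q(n-1) + 4, initial: q(0) = -3.
Try q(n) = A·2ⁿ + C. Substituting: A·2ⁿ + C = 2(A·2ⁿ⁻¹ + C) + 4 = A·2ⁿ + 2C + 4, so C = 2C + 4, giving C = -4. Then q(0) = A - 4 = -3 gives A = 1.

q(n) = 2ⁿ - 4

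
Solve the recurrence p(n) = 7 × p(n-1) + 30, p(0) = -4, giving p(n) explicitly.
Recurrence: p(n) = 7 × p(n-1) + 30, initial: p(0) = -4.
Try p(n) = A·7ⁿ + C. Substituting: A·7ⁿ + C = 7(A·7ⁿ⁻¹ + C) + 30 = A·7ⁿ + 7C + 30, so C = 7C + 30, giving C = -5. Then p(0) = A - 5 = -4 gives A = 1.

p(n) = 7ⁿ - 5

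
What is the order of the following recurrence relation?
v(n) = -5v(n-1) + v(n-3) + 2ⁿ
The order is the largest lag k for which v(n-k) appears. Here the deepest term is v(n-3) (the 2ⁿ term is non-homogeneous and does not affect the order), so the order is 3.

Order 3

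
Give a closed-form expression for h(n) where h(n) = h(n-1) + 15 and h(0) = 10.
Recurrence: h(n) = h(n-1) + 15, initial: h(0) = 10.
Each step adds 15, so h(n) = h(0) + 15n = 15n + 10.

h(n) = 15n + 10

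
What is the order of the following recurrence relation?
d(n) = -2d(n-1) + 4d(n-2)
The order is the largest lag k for which d(n-k) appears. Here the deepest term is d(n-2), so the order is 2.

Order 2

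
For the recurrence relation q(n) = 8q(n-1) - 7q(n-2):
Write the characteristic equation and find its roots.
Substitute q(n) = rⁿ and divide through by rⁿ⁻²: r² - 8r + 7 = 0
Factor: (r - 7)(r - 1) = 0, so r = 7, 1.
General solution: q(n) = A·7ⁿ + B·1ⁿ

Characteristic: r² - 8r + 7 = 0, Roots: r = 7, 1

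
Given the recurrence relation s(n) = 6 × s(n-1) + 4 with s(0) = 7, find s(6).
Computing step by step:
s(0) = 7
s(1) = 6 × 7 + 4 = 46
s(2) = 6 × 46 + 4 = 280
s(3) = 6 × 280 + 4 = 1684
s(4) = 6 × 1684 + 4 = 10108
s(5) = 6 × 10108 + 4 = 60652
s(6) = 6 × 60652 + 4 = 363916

363916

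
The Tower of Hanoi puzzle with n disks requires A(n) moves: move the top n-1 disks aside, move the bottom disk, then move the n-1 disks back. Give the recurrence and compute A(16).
Moving n disks = move the top n-1 disks aside (A(n-1) moves) + move the largest disk (1 move) + move the n-1 disks back on top (A(n-1) moves), so A(n) = 2A(n-1) + 1, with A(1) = 1 (a single disk takes one move).
First terms: 1, 3, 7, 15, 31, 63, … — each is one less than a power of 2. Indeed A(n) + 1 = 2(A(n-1) + 1) with A(1) + 1 = 2, so A(n) + 1 = 2ⁿ and A(n) = 2ⁿ - 1.
Hence A(16) = 2^16 - 1 = 65536 - 1 = 65535.

A(n) = 2A(n-1) + 1, A(1) = 1; A(16) = 65535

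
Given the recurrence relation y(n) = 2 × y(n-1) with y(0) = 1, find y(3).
Computing step by step:
y(0) = 1
y(1) = 2 × 1 = 2
y(2) = 2 × 2 = 4
y(3) = 2 × 4 = 8

8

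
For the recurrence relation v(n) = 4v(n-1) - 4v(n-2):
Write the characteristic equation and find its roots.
Substitute v(n) = rⁿ and divide through by rⁿ⁻²: r² - 4r + 4 = 0
Factor: (r - 2)² = 0, so r = 2 (double root).
General solution: v(n) = (A + Bn)·2ⁿ

Characteristic: r² - 4r + 4 = 0, Roots: r = 2 (double root)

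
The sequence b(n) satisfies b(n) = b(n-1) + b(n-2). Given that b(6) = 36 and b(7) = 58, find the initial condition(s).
Work backwards using b(k) = b(k+2) - b(k+1):
b(5) = b(7) - b(6) = 58 - 36 = 22
b(4) = b(6) - b(5) = 36 - 22 = 14
b(3) = b(5) - b(4) = 22 - 14 = 8
b(2) = b(4) - b(3) = 14 - 8 = 6
b(1) = b(3) - b(2) = 8 - 6 = 2
b(0) = b(2) - b(1) = 6 - 2 = 4

b(0) = 4, b(1) = 2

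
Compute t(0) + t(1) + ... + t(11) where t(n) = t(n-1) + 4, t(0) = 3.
Computing the sequence terms: 3, 7, 11, 15, 19, 23, 27, 31, 35, 39, 43, 47
Adding these values together:

300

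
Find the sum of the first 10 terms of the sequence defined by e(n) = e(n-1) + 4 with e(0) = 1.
Computing the sequence terms: 1, 5, 9, 13, 17, 21, 25, 29, 33, 37
Adding these values together:

190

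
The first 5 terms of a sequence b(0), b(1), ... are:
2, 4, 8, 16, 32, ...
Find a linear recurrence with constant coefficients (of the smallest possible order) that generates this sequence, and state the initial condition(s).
Look for the lowest-order linear relation among consecutive terms.
Observation: each term is 2× the previous.
Check at n=2: 2·4 = 8. ✓

b(n) = 2 × b(n-1), b(0) = 2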